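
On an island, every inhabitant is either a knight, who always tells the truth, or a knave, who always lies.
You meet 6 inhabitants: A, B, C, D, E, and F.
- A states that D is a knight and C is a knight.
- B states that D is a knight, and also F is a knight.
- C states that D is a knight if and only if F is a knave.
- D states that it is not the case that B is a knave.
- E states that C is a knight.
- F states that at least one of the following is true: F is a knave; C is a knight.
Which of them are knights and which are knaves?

A is a knave, B is a knave, C is a knight, D is a knave, E is a knight, and F is a knight.

A is a knave; "D is a knight and C is a knight" is false, as required.
B (knave): "D is a knight, and also F is a knight" — false. ✓
As a knight, C's statement "D is a knight if and only if F is a knave" should be true; it is.
As a knave, D's statement "it is not the case that B is a knave" should be false; it is.
As a knight, E's statement "C is a knight" should be true; it is.
Since F is a knight, "at least one of the following is true: F is a knave; C is a knight" needs to be true, which holds.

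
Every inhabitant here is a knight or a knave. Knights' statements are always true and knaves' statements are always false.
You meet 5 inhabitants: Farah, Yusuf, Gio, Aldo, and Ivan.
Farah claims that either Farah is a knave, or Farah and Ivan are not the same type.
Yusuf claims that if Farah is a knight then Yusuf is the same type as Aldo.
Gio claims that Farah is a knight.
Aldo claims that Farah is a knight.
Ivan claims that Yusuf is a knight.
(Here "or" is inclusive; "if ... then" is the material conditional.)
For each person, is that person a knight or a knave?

Farah is a knight, and the claim "either Farah is a knave, or Farah and Ivan are not the same type" is indeed true.
Yusuf (knave): "if Farah is a knight then Yusuf is the same type as Aldo" — false. ✓
Gio is a knight, so "Farah is a knight" must be true — and it is.
Aldo is a knight; "Farah is a knight" is true, as required.
Ivan (knave): "Yusuf is a knight" — false. ✓

Farah is a knight, Yusuf is a knave, Gio is a knight, Aldo is a knight, and Ivan is a knave.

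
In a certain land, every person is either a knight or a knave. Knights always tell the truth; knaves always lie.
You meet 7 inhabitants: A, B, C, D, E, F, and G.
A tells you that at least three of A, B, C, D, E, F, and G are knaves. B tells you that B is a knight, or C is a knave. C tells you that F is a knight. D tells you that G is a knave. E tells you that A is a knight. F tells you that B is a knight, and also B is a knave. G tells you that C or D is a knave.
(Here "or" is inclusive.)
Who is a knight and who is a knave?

A (knight): "at least three of A, B, C, D, E, F, and G are knaves" — True. ✓
As a knight, B's statement "B is a knight, or C is a knave" should be True; it is.
C (knave): "F is a knight" — false. ✓
Since D is a knave, "G is a knave" needs to be false, which holds.
E is a knight, so "A is a knight" must be True — and it is.
F is a knave; "B is a knight, and also B is a knave" is false, as required.
As a knight, G's statement "C or D is a knave" should be True; it is.

A is a knight, B is a knight, C is a knave, D is a knave, E is a knight, F is a knave, and G is a knight.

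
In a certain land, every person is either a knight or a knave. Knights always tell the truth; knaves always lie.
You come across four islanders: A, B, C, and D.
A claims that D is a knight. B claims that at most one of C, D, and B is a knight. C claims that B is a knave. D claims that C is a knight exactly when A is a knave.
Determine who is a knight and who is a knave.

A is a knave, B is a knight, C is a knave, and D is a knave.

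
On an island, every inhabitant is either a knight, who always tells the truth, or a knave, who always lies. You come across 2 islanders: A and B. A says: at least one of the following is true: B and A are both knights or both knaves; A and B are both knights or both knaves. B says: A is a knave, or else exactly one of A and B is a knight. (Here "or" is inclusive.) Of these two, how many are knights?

1

The unique consistent assignment is A=knave, B=knight.
That has 1 knight.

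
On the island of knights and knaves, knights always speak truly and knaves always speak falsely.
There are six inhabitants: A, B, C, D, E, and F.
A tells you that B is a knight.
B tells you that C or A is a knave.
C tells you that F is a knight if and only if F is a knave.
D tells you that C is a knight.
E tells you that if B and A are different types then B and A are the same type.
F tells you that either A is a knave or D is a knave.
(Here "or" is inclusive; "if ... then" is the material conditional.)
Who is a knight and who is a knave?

A is a knight; "B is a knight" is true, as required.
B is a knight, so "C or A is a knave" must be true — and it is.
As a knave, C's statement "F is a knight if and only if F is a knave" should be False; it is.
Since D is a knave, "C is a knight" needs to be False, which holds.
As a knight, E's statement "if B and A are different types then B and A are the same type" should be true; it is.
F is a knight, so "either A is a knave or D is a knave" must be true — and it is.

Knights: A, B, E, and F. Knaves: C and D.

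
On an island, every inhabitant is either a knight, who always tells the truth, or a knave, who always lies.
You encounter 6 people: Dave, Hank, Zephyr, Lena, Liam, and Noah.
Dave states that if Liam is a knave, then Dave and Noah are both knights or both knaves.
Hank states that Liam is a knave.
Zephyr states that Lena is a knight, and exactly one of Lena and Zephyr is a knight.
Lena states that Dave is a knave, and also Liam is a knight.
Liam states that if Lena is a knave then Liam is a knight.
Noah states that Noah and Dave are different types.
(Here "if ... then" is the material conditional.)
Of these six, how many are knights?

2

The unique consistent assignment is Dave=knave, Hank=knight, Zephyr=knave, Lena=knave, Liam=knave, Noah=knight.
That has 2 knights.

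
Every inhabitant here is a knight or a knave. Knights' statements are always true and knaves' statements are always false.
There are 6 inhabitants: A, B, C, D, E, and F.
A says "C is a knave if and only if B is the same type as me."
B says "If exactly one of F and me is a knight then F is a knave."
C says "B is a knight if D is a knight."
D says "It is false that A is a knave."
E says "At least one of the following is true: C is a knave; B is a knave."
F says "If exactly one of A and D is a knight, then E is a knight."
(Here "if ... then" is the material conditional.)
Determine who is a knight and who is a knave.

Knights: C, E, and F. Knaves: A, B, and D.

A is a knave; "C is a knave if and only if B is the same type as me" is false, as required.
B is a knave, so "if exactly one of F and me is a knight then F is a knave" must be false — and it is.
Since C is a knight, "B is a knight if D is a knight" needs to be true, which holds.
D is a knave, and the claim "it is false that A is a knave" is indeed false.
E (knight): "at least one of the following is true: C is a knave; B is a knave" — true. ✓
F (knight): "if exactly one of A and D is a knight, then E is a knight" — true. ✓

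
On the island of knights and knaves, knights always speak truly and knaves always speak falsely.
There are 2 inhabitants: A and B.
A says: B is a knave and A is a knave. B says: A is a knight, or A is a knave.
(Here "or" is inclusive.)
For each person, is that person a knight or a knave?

A is a knave and B is a knight.

A (knave): "B is a knave and A is a knave" — False. ✓
B is a knight; "A is a knight, or A is a knave" is true, as required.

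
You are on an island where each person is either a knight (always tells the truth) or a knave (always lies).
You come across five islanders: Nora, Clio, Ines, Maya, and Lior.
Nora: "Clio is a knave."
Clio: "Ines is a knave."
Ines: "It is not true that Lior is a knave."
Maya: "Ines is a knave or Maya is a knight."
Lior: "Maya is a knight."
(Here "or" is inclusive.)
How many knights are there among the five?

4

The unique consistent assignment is Nora=knight, Clio=knave, Ines=knight, Maya=knight, Lior=knight.
That has 4 knights.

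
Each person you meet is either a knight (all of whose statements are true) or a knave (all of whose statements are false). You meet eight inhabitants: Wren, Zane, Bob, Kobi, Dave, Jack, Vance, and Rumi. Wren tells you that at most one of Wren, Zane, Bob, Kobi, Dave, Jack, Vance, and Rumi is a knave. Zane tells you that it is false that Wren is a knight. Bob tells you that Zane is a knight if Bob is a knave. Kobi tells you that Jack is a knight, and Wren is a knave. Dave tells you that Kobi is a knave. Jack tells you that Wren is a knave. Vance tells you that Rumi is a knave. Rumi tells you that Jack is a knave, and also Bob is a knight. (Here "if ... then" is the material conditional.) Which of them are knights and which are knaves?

Since Wren is a knave, "at most one of Wren, Zane, Bob, Kobi, Dave, Jack, Vance, and Rumi is a knave" needs to be False, which holds.
As a knight, Zane's statement "it is false that Wren is a knight" should be true; it is.
As a knight, Bob's statement "Zane is a knight if Bob is a knave" should be true; it is.
Kobi is a knight, and the claim "Jack is a knight, and Wren is a knave" is indeed true.
Dave is a knave, so "Kobi is a knave" must be False — and it is.
Since Jack is a knight, "Wren is a knave" needs to be true, which holds.
Vance is a knight; "Rumi is a knave" is true, as required.
Rumi (knave): "Jack is a knave, and also Bob is a knight" — False. ✓

Wren is a knave, Zane is a knight, Bob is a knight, Kobi is a knight, Dave is a knave, Jack is a knight, Vance is a knight, and Rumi is a knave.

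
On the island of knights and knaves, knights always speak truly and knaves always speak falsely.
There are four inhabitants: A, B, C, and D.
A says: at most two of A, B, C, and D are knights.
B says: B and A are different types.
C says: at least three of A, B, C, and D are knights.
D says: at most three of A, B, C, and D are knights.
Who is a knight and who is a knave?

A is a knave, B is a knight, C is a knight, and D is a knight.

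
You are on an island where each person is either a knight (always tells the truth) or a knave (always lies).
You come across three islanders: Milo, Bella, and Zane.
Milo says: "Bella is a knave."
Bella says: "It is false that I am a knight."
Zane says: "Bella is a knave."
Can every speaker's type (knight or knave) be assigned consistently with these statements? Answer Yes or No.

No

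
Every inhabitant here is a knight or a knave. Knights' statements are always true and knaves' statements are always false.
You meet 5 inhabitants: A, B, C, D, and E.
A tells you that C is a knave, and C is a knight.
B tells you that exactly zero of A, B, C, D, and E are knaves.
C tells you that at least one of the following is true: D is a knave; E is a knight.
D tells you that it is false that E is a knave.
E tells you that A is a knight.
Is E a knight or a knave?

Consistent assignments: {A=knave, B=knave, C=knight, D=knave, E=knave}
In every consistent assignment, E is a knave.

E is a knave.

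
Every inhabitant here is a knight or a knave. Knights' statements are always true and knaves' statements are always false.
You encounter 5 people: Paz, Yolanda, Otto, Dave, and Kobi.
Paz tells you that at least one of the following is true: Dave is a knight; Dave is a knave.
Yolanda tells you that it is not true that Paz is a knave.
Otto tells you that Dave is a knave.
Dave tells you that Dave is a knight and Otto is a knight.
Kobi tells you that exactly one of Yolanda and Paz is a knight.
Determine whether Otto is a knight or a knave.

Consistent assignments: {Paz=knight, Yolanda=knight, Otto=knight, Dave=knave, Kobi=knave}
In every consistent assignment, Otto is a knight.

Otto is a knight.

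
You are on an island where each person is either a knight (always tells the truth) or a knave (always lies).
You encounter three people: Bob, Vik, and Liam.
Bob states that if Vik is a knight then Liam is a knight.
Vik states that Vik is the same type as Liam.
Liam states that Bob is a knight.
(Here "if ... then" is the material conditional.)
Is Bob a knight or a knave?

Bob is a knight.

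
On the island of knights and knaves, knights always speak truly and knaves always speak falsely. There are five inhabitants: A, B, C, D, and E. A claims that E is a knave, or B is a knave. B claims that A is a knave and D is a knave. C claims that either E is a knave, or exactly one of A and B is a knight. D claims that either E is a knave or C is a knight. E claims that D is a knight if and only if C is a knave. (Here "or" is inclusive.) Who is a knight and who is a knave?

A is a knight, B is a knave, C is a knight, D is a knight, and E is a knave.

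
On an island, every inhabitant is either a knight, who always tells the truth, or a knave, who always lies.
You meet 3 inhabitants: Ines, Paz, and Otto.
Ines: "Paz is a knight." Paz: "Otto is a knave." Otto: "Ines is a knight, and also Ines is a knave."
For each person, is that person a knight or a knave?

Ines is a knight, Paz is a knight, and Otto is a knave.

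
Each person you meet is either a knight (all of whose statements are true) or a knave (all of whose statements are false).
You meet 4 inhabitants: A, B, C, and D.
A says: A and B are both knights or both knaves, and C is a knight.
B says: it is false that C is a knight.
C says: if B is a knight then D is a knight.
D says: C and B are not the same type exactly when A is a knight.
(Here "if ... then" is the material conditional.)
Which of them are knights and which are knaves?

A is a knave, and the claim "A and B are both knights or both knaves, and C is a knight" is indeed false.
B (knight): "it is false that C is a knight" — True. ✓
Since C is a knave, "if B is a knight then D is a knight" needs to be false, which holds.
D (knave): "C and B are not the same type exactly when A is a knight" — false. ✓

A is a knave, B is a knight, C is a knave, and D is a knave.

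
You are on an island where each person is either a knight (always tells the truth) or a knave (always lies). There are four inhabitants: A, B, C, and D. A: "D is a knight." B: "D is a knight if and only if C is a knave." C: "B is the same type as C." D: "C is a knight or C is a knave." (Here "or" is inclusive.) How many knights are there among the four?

The unique consistent assignment is A=knight, B=knight, C=knave, D=knight.
That has 3 knights.

3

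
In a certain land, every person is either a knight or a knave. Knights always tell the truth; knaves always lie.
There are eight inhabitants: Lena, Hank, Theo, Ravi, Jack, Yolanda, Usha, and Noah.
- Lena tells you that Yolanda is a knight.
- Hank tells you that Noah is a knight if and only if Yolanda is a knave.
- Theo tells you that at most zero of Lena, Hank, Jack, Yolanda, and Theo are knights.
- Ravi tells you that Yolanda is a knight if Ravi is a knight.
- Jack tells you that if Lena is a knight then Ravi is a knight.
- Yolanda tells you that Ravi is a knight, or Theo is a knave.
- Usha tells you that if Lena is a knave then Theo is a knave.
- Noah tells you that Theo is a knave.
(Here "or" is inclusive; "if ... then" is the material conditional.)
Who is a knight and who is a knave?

Lena is a knight, Hank is a knave, Theo is a knave, Ravi is a knight, Jack is a knight, Yolanda is a knight, Usha is a knight, and Noah is a knight.

Since Lena is a knight, "Yolanda is a knight" needs to be true, which holds.
Since Hank is a knave, "Noah is a knight if and only if Yolanda is a knave" needs to be false, which holds.
Theo (knave): "at most zero of Lena, Hank, Jack, Yolanda, and Theo are knights" — false. ✓
As a knight, Ravi's statement "Yolanda is a knight if Ravi is a knight" should be true; it is.
Jack (knight): "if Lena is a knight then Ravi is a knight" — true. ✓
Yolanda (knight): "Ravi is a knight, or Theo is a knave" — true. ✓
Usha (knight): "if Lena is a knave then Theo is a knave" — true. ✓
Noah (knight): "Theo is a knave" — true. ✓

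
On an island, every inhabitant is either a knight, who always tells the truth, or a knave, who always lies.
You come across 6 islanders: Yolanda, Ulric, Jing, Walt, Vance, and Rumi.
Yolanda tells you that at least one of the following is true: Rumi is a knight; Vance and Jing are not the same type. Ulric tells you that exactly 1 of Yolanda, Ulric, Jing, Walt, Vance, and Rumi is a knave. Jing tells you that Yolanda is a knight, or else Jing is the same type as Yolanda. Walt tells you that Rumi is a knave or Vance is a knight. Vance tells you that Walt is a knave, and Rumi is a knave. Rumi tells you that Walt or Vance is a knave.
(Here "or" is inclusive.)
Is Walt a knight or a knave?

Walt is a knave.

Consistent assignments: {Yolanda=knight, Ulric=knave, Jing=knight, Walt=knave, Vance=knave, Rumi=knight}
In every consistent assignment, Walt is a knave.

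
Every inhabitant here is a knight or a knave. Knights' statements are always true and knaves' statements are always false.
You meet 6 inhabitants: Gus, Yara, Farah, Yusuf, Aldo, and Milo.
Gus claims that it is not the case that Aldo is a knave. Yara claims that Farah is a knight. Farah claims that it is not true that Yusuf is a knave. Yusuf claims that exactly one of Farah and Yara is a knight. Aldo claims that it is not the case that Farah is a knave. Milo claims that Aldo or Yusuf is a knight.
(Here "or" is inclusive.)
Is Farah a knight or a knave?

Farah is a knave.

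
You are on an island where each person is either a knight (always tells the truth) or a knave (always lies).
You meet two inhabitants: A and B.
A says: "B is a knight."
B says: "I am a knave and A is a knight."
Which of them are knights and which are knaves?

A is a knave and B is a knave.

Suppose A is a knight. Then A's statement "B is a knight" would have to be true. Checking the 2 ways to assign the others, none is consistent with every speaker.
(For instance, with B=knave, A's claim "B is a knight" comes out false where it would need to be true.)
So A must be a knave, making "B is a knight" false. Taking A=knave, B=knave, each remaining statement checks out:
  B (knave): "I am a knave and A is a knight" — false. ✓
This is the unique consistent assignment.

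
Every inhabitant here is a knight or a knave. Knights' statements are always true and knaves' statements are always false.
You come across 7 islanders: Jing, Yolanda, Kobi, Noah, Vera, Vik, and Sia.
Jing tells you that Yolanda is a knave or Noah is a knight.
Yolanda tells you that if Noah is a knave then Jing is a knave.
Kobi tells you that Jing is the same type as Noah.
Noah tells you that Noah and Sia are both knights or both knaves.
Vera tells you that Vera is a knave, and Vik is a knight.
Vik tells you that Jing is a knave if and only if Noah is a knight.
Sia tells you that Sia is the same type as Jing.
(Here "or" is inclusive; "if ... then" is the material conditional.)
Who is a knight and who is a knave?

Jing is a knight, Yolanda is a knight, Kobi is a knight, Noah is a knight, Vera is a knave, Vik is a knave, and Sia is a knight.

Jing is a knight; "Yolanda is a knave or Noah is a knight" is true, as required.
Since Yolanda is a knight, "if Noah is a knave then Jing is a knave" needs to be true, which holds.
Kobi is a knight, and the claim "Jing is the same type as Noah" is indeed true.
Since Noah is a knight, "Noah and Sia are both knights or both knaves" needs to be true, which holds.
As a knave, Vera's statement "Vera is a knave, and Vik is a knight" should be False; it is.
Since Vik is a knave, "Jing is a knave if and only if Noah is a knight" needs to be False, which holds.
Sia is a knight, and the claim "Sia is the same type as Jing" is indeed true.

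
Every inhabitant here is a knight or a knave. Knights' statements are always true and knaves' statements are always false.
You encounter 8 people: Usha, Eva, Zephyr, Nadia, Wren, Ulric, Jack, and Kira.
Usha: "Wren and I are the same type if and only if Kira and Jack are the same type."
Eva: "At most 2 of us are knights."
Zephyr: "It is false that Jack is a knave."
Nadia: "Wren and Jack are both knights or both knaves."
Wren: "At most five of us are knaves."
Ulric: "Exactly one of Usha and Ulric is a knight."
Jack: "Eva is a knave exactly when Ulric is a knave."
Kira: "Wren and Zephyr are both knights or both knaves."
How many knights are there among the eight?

5

The unique consistent assignment is Usha=knave, Eva=knave, Zephyr=knight, Nadia=knight, Wren=knight, Ulric=knave, Jack=knight, Kira=knight.
That has 5 knights.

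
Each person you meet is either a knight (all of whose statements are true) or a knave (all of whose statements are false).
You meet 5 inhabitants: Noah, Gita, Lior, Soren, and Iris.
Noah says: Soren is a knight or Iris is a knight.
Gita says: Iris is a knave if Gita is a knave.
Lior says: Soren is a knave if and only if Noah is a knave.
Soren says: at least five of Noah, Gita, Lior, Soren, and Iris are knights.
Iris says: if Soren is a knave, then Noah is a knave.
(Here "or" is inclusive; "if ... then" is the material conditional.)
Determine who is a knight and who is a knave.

Suppose Noah is a knave. Then Noah's statement "Soren is a knight or Iris is a knight" would have to be false. Checking the 16 ways to assign the others, none is consistent with every speaker.
(For instance, with Gita=knight, Lior=knight, Soren=knight, Iris=knight, Noah's claim "Soren is a knight or Iris is a knight" comes out true where it would need to be false.)
So Noah must be a knight, making "Soren is a knight or Iris is a knight" true. Taking Noah=knight, Gita=knight, Lior=knight, Soren=knight, Iris=knight, each remaining statement checks out:
  Gita (knight): "Iris is a knave if Gita is a knave" — true. ✓
  Lior (knight): "Soren is a knave if and only if Noah is a knave" — true. ✓
  Soren (knight): "at least five of Noah, Gita, Lior, Soren, and Iris are knights" — true. ✓
  Iris (knight): "if Soren is a knave, then Noah is a knave" — true. ✓
This is the unique consistent assignment.

Knights: Noah, Gita, Lior, Soren, and Iris. Knaves: none.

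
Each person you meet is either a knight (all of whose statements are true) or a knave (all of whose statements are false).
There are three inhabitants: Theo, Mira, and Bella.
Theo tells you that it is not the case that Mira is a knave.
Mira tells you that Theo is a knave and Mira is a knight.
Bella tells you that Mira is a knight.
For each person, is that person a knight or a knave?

Theo is a knave, Mira is a knave, and Bella is a knave.

Theo is a knave, and the claim "it is not the case that Mira is a knave" is indeed False.
Since Mira is a knave, "Theo is a knave and Mira is a knight" needs to be False, which holds.
Bella is a knave; "Mira is a knight" is False, as required.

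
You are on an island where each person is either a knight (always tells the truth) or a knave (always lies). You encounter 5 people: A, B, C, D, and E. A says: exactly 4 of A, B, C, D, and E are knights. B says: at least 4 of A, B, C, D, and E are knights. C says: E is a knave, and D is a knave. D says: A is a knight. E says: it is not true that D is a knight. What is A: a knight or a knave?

A is a knave.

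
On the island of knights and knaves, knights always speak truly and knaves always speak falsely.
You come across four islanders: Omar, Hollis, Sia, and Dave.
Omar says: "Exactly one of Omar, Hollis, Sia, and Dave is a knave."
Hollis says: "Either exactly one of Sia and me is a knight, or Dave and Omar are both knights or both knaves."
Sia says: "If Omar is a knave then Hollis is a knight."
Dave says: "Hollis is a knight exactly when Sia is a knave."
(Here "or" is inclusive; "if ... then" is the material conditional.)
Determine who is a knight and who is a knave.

Suppose Omar is a knight. Then Omar's statement "exactly one of Omar, Hollis, Sia, and Dave is a knave" would have to be true. Checking the 8 ways to assign the others, none is consistent with every speaker.
(For instance, with Hollis=knight, Sia=knight, Dave=knave, Hollis's claim "either exactly one of Sia and me is a knight, or Dave and Omar are both knights or both knaves" comes out false where it would need to be true.)
So Omar must be a knave, making "exactly one of Omar, Hollis, Sia, and Dave is a knave" false. Taking Omar=knave, Hollis=knight, Sia=knight, Dave=knave, each remaining statement checks out:
  Hollis (knight): "either exactly one of Sia and me is a knight, or Dave and Omar are both knights or both knaves" — true. ✓
  Sia (knight): "if Omar is a knave then Hollis is a knight" — true. ✓
  Dave (knave): "Hollis is a knight exactly when Sia is a knave" — false. ✓
This is the unique consistent assignment.

Omar is a knave, Hollis is a knight, Sia is a knight, and Dave is a knave.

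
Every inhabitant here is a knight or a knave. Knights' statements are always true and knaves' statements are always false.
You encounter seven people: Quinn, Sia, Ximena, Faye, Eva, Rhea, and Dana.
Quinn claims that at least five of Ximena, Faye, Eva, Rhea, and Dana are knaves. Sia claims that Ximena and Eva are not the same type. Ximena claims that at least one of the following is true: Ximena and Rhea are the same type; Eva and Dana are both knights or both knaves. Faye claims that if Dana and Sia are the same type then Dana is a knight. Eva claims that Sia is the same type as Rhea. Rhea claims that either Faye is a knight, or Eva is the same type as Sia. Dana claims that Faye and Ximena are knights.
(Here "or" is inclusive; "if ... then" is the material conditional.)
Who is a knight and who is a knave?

Quinn is a knave, Sia is a knight, Ximena is a knave, Faye is a knight, Eva is a knight, Rhea is a knight, and Dana is a knave.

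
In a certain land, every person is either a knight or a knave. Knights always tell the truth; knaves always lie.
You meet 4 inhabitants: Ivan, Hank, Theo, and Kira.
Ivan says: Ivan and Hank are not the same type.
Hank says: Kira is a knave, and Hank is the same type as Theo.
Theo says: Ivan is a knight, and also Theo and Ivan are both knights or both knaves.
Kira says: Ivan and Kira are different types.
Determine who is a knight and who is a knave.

Suppose Ivan is a knight. Then Ivan's statement "Ivan and Hank are not the same type" would have to be true. Checking the 8 ways to assign the others, none is consistent with every speaker.
(For instance, with Hank=knave, Theo=knave, Kira=knight, Kira's claim "Ivan and Kira are different types" comes out false where it would need to be true.)
So Ivan must be a knave, making "Ivan and Hank are not the same type" false. Taking Ivan=knave, Hank=knave, Theo=knave, Kira=knight, each remaining statement checks out:
  Hank (knave): "Kira is a knave, and Hank is the same type as Theo" — false. ✓
  Theo (knave): "Ivan is a knight, and also Theo and Ivan are both knights or both knaves" — false. ✓
  Kira (knight): "Ivan and Kira are different types" — true. ✓
This is the unique consistent assignment.

Knights: Kira. Knaves: Ivan, Hank, and Theo.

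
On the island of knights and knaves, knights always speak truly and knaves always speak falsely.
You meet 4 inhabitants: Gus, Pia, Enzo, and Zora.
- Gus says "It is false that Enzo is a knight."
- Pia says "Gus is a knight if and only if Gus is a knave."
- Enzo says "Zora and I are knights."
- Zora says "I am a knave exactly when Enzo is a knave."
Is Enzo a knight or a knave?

Consistent assignments: {Gus=knave, Pia=knave, Enzo=knight, Zora=knight}
In every consistent assignment, Enzo is a knight.

Enzo is a knight.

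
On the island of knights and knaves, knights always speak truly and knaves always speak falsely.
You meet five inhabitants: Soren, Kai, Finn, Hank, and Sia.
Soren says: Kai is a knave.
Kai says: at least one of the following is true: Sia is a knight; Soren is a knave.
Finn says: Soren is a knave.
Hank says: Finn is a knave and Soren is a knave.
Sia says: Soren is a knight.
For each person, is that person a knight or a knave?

Soren is a knave, Kai is a knight, Finn is a knight, Hank is a knave, and Sia is a knave.

Suppose Soren is a knight. Then Soren's statement "Kai is a knave" would have to be true. Checking the 16 ways to assign the others, none is consistent with every speaker.
(For instance, with Kai=knight, Finn=knight, Hank=knave, Sia=knave, Soren's claim "Kai is a knave" comes out false where it would need to be true.)
So Soren must be a knave, making "Kai is a knave" false. Taking Soren=knave, Kai=knight, Finn=knight, Hank=knave, Sia=knave, each remaining statement checks out:
  Kai (knight): "at least one of the following is true: Sia is a knight; Soren is a knave" — true. ✓
  Finn (knight): "Soren is a knave" — true. ✓
  Hank (knave): "Finn is a knave and Soren is a knave" — false. ✓
  Sia (knave): "Soren is a knight" — false. ✓
This is the unique consistent assignment.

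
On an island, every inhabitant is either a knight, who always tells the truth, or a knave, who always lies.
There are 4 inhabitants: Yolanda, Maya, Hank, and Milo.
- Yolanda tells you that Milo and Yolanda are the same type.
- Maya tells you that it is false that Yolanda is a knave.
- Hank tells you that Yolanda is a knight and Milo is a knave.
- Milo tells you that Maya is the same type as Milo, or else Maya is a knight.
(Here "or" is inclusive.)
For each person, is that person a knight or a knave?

Since Yolanda is a knight, "Milo and Yolanda are the same type" needs to be true, which holds.
Maya is a knight, and the claim "it is false that Yolanda is a knave" is indeed true.
Hank is a knave, so "Yolanda is a knight and Milo is a knave" must be false — and it is.
Since Milo is a knight, "Maya is the same type as Milo, or else Maya is a knight" needs to be true, which holds.

Yolanda is a knight, Maya is a knight, Hank is a knave, and Milo is a knight.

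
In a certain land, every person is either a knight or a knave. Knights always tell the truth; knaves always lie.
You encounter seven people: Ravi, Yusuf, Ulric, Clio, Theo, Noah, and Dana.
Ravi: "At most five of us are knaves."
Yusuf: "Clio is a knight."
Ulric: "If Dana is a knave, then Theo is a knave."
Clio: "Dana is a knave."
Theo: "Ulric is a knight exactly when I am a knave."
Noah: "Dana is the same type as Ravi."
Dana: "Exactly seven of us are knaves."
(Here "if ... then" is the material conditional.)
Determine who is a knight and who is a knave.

Ravi is a knight; "at most five of us are knaves" is True, as required.
As a knight, Yusuf's statement "Clio is a knight" should be True; it is.
Ulric is a knave, so "if Dana is a knave, then Theo is a knave" must be False — and it is.
Clio is a knight, and the claim "Dana is a knave" is indeed True.
As a knight, Theo's statement "Ulric is a knight exactly when I am a knave" should be True; it is.
Since Noah is a knave, "Dana is the same type as Ravi" needs to be False, which holds.
Dana is a knave; "exactly seven of us are knaves" is False, as required.

Ravi is a knight, Yusuf is a knight, Ulric is a knave, Clio is a knight, Theo is a knight, Noah is a knave, and Dana is a knave.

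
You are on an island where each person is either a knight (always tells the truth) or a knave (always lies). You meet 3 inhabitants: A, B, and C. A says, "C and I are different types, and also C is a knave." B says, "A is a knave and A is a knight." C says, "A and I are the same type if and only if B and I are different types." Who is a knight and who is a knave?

A is a knave, B is a knave, and C is a knave.

A is a knave; "C and I are different types, and also C is a knave" is False, as required.
B is a knave, so "A is a knave and A is a knight" must be False — and it is.
C is a knave, and the claim "A and I are the same type if and only if B and I are different types" is indeed False.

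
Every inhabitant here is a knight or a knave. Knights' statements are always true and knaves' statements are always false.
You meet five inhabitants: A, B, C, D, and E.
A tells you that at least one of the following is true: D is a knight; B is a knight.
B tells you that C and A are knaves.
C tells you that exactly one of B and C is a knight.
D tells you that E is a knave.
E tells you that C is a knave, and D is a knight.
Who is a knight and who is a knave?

Knights: A, C, and D. Knaves: B and E.

Suppose A is a knave. Then A's statement "at least one of the following is true: D is a knight; B is a knight" would have to be false. Checking the 16 ways to assign the others, none is consistent with every speaker.
(For instance, with B=knave, C=knight, D=knight, E=knave, A's claim "at least one of the following is true: D is a knight; B is a knight" comes out true where it would need to be false.)
So A must be a knight, making "at least one of the following is true: D is a knight; B is a knight" true. Taking A=knight, B=knave, C=knight, D=knight, E=knave, each remaining statement checks out:
  B (knave): "C and A are knaves" — false. ✓
  C (knight): "exactly one of B and C is a knight" — true. ✓
  D (knight): "E is a knave" — true. ✓
  E (knave): "C is a knave, and D is a knight" — false. ✓
This is the unique consistent assignment.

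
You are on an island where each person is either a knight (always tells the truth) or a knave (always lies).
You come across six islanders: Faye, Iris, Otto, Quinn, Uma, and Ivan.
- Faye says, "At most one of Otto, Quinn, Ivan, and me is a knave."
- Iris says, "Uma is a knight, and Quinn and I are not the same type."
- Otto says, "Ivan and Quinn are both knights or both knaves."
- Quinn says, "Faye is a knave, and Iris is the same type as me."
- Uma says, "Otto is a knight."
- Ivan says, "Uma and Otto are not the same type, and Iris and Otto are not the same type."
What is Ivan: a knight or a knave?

Ivan is a knave.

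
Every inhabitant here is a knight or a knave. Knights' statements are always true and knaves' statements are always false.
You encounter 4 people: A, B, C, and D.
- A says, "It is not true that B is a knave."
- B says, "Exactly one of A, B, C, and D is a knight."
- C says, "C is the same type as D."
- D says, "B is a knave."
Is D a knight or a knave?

D is a knight.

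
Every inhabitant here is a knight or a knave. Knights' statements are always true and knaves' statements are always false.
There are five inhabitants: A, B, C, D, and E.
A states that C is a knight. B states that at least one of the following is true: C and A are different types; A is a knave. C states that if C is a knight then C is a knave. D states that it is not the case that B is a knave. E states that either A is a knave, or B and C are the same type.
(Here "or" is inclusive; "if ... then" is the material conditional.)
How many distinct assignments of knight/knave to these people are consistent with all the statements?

0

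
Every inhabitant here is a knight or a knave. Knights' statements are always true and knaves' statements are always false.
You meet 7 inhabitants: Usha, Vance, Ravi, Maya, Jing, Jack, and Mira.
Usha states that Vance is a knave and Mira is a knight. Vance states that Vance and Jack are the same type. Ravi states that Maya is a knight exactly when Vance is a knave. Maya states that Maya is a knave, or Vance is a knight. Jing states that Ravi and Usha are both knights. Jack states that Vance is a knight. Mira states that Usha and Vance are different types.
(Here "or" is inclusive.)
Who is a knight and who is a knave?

Knights: Vance, Maya, Jack, and Mira. Knaves: Usha, Ravi, and Jing.

Usha is a knave, and the claim "Vance is a knave and Mira is a knight" is indeed False.
Vance (knight): "Vance and Jack are the same type" — true. ✓
As a knave, Ravi's statement "Maya is a knight exactly when Vance is a knave" should be False; it is.
Maya is a knight, and the claim "Maya is a knave, or Vance is a knight" is indeed true.
Jing is a knave, so "Ravi and Usha are both knights" must be False — and it is.
Jack is a knight; "Vance is a knight" is true, as required.
Mira is a knight, so "Usha and Vance are different types" must be true — and it is.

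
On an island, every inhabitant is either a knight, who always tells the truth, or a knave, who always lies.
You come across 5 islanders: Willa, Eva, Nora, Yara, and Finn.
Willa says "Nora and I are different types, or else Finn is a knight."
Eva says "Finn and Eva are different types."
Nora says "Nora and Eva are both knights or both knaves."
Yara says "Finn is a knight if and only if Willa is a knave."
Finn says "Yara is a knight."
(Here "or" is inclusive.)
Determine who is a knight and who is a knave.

Willa is a knave, Eva is a knight, Nora is a knave, Yara is a knave, and Finn is a knave.

Suppose Willa is a knight. Then Willa's statement "Nora and I are different types, or else Finn is a knight" would have to be true. Checking the 16 ways to assign the others, none is consistent with every speaker.
(For instance, with Eva=knight, Nora=knave, Yara=knave, Finn=knave, Yara's claim "Finn is a knight if and only if Willa is a knave" comes out true where it would need to be false.)
So Willa must be a knave, making "Nora and I are different types, or else Finn is a knight" false. Taking Willa=knave, Eva=knight, Nora=knave, Yara=knave, Finn=knave, each remaining statement checks out:
  Eva (knight): "Finn and Eva are different types" — true. ✓
  Nora (knave): "Nora and Eva are both knights or both knaves" — false. ✓
  Yara (knave): "Finn is a knight if and only if Willa is a knave" — false. ✓
  Finn (knave): "Yara is a knight" — false. ✓
This is the unique consistent assignment.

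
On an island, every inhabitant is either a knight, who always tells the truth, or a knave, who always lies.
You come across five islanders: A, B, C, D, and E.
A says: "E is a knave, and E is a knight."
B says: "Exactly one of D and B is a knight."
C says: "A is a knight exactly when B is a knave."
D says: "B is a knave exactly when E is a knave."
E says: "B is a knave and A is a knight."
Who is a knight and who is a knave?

A is a knave, B is a knight, C is a knight, D is a knave, and E is a knave.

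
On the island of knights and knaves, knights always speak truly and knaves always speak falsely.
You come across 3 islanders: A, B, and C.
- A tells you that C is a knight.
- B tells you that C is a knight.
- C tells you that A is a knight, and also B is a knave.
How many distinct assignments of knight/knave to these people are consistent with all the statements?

1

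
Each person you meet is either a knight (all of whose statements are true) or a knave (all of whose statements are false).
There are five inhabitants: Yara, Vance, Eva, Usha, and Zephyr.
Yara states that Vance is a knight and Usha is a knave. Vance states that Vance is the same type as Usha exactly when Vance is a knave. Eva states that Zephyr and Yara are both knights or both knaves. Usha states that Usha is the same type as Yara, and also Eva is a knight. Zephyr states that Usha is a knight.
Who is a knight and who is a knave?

Yara is a knight, Vance is a knight, Eva is a knave, Usha is a knave, and Zephyr is a knave.

As a knight, Yara's statement "Vance is a knight and Usha is a knave" should be True; it is.
Vance is a knight; "Vance is the same type as Usha exactly when Vance is a knave" is True, as required.
Eva (knave): "Zephyr and Yara are both knights or both knaves" — false. ✓
Usha is a knave; "Usha is the same type as Yara, and also Eva is a knight" is false, as required.
Since Zephyr is a knave, "Usha is a knight" needs to be false, which holds.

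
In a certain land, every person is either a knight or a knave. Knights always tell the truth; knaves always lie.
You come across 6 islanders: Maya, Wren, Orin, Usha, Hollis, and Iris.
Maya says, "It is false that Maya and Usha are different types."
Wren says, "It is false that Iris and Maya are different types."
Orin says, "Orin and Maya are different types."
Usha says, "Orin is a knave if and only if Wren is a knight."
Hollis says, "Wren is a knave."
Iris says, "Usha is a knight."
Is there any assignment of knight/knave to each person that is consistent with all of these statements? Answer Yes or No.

Yes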